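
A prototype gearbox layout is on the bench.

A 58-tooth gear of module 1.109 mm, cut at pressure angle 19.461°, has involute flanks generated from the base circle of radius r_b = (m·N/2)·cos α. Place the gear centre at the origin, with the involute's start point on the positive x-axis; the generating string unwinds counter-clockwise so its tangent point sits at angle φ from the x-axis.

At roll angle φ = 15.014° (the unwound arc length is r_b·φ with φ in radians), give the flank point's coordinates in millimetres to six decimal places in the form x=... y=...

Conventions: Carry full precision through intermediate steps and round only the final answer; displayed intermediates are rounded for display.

x=31.346903 y=0.180632

topology: single-mesh involute geometry — m = 1.109, N = 58
pitch radius r_p = m·N/2 = 1.109·58/2 = 32.161000
base radius r_b = r_p·cos α = 32.161000·cos 19.461° = 30.323593
roll angle φ = 15.014° = 0.26204373 rad
x = r_b·(cos φ + φ·sin φ) = 31.346903
y = r_b·(sin φ − φ·cos φ) = 0.180632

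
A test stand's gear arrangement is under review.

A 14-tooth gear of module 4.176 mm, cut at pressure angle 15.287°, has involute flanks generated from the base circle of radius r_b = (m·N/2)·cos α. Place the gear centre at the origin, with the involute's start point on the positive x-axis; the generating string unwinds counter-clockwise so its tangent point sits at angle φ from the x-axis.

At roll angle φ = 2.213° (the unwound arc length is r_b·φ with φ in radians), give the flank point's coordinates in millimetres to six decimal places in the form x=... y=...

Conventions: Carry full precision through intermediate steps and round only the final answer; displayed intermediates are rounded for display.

x=28.218717 y=0.000542

topology: single-mesh involute geometry — m = 4.176, N = 14
pitch radius r_p = m·N/2 = 4.176·14/2 = 29.232000
base radius r_b = r_p·cos α = 29.232000·cos 15.287° = 28.197692
roll angle φ = 2.213° = 0.03862414 rad
x = r_b·(cos φ + φ·sin φ) = 28.218717
y = r_b·(sin φ − φ·cos φ) = 0.000542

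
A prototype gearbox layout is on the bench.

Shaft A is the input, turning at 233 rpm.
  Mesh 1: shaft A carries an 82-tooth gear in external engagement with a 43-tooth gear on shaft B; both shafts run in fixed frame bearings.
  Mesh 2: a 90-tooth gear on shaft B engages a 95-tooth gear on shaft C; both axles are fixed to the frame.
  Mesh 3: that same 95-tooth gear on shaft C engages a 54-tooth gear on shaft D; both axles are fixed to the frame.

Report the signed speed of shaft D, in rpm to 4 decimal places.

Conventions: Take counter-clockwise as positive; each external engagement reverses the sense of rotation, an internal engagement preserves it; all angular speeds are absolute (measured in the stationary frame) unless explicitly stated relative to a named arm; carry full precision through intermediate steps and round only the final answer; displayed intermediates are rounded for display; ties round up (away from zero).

recognized (4 fixed axles, 3 meshes): fixed-axis compound train
mesh 1 [82T→43T]: ω = 233.0000×82/43 = 444.3256 rpm, sense flips to −
mesh 2 [90T→95T]: ω = 444.3256×90/95 = 420.9400 rpm, sense flips to +
mesh 3 [95T→54T]: ω = 420.9400×95/54 = 740.5426 rpm, sense flips to −
signed output speed = -740.5426 rpm

-740.5426 rpm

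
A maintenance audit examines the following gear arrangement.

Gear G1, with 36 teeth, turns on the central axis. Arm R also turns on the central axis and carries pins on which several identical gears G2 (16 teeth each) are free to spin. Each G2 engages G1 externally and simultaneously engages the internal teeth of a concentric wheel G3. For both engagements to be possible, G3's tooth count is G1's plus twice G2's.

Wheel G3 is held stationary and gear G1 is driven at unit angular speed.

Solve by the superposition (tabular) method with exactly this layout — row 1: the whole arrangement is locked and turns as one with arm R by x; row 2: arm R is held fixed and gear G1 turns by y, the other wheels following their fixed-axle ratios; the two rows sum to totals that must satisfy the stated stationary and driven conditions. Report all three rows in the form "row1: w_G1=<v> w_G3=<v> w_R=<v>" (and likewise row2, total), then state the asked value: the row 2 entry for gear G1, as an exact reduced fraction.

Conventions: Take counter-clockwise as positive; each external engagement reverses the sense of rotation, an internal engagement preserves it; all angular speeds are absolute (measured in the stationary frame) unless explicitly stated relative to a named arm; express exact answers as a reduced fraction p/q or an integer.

row1: w_G1=9/26 w_G3=9/26 w_R=9/26
row2: w_G1=17/26 w_G3=-9/26 w_R=0
total: w_G1=1 w_G3=0 w_R=9/26
asked value: 17/26

topology: planetary set — G1 36T / G2 16T / G3 68T, arm = carrier (Willis)
superposition row 1 [locked train]: every member turns x
superposition row 2 [arm held]: sun y, ring −(36/68)·y, arm 0
boundary: total ω_ring = x − (36/68)·y = 0 and total ω_sun = x + y = 1  ⇒  y = 17/26, x = 9/26
row 2 ring = −(36/68)·17/26 = -9/26
totals (row 1 + row 2): sun 9/26 + 17/26 = 1, ring 9/26 + (-9/26) = 0, arm 9/26 + 0 = 9/26
asked cell (row2, sun) = 17/26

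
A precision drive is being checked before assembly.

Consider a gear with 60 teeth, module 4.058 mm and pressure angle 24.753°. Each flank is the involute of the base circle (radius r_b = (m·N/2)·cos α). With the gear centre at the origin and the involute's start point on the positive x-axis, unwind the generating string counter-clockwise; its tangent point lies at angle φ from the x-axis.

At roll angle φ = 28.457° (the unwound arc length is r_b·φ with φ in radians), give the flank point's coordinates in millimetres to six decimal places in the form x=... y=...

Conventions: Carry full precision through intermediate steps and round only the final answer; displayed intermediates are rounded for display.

x=123.361001 y=4.404576

topology: single-mesh involute geometry — m = 4.058, N = 60
pitch radius r_p = m·N/2 = 4.058·60/2 = 121.740000
base radius r_b = r_p·cos α = 121.740000·cos 24.753° = 110.554681
roll angle φ = 28.457° = 0.49666835 rad
x = r_b·(cos φ + φ·sin φ) = 123.361001
y = r_b·(sin φ − φ·cos φ) = 4.404576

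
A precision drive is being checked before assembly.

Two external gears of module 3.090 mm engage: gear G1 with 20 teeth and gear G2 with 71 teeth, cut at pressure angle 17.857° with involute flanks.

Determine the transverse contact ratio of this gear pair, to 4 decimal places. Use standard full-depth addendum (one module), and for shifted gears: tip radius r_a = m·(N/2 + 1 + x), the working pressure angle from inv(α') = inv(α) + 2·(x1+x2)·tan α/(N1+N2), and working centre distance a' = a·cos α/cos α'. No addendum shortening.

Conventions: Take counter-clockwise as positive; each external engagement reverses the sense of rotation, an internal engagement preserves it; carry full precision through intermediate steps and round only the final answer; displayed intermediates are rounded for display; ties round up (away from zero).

1.7938

recognized (one external pair, fixed centres): single-mesh tooth geometry, m = 3.090, N1 = 20, N2 = 71
base radii: r_b1 = 29.411386, r_b2 = 104.410422
tip radii: r_a1 = 33.990000, r_a2 = 112.785000
no profile shift: α' = α, a' = a
action lengths: √(r_a1²−r_b1²) = 17.037912, √(r_a2²−r_b2²) = 42.648799
base pitch p_b = π·m·cos α = 9.239860
CR = (17.037912 + 42.648799 − 140.595000·sin 17.85700°)/9.239860 = 1.793786
contact ratio ≈ 1.7938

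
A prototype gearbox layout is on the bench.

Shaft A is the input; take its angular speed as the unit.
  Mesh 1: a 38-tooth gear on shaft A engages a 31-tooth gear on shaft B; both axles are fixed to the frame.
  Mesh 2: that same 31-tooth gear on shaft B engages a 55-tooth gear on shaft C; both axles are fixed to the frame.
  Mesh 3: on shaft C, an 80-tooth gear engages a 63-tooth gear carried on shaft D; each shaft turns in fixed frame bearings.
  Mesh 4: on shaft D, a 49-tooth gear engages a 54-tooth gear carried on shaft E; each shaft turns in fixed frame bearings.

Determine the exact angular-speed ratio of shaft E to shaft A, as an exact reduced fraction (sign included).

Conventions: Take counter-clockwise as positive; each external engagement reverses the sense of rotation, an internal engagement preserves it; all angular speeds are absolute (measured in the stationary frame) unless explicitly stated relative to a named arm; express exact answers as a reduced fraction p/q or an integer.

2128/2673

class = fixed-axis compound train [4 meshes; 4 ratios multiply, 4 sense flips]
mesh 1 [38T→31T]: running ratio 38/31, sense −
mesh 2 [31T→55T]: running ratio 38/55, sense +
mesh 3 [80T→63T]: running ratio 608/693, sense −
mesh 4 [49T→54T]: running ratio 2128/2673, sense +
ω_out/ω_in = 2128/2673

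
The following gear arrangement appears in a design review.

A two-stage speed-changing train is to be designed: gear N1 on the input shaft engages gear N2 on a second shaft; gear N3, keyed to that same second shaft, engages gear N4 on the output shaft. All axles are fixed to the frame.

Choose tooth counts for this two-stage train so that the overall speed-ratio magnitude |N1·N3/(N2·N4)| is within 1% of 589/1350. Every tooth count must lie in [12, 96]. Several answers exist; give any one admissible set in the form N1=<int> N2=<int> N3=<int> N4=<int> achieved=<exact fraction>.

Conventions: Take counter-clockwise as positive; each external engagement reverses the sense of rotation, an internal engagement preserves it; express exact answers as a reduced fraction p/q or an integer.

2-stage fixed-axis compound train for ratio 589/1350
target = 589/1350 in lowest terms: an exact hit needs N1·N3 = k·589 and N2·N4 = k·1350 for one integer k, every count in [12, 96]; additionally prefer no 1:1 stage (N1 ≠ N2, N3 ≠ N4)
k = 1: N1·N3 = 589 = 19·31, N2·N4 = 1350 = 15·90
achieved = 19·31/(15·90) = 589/1350; |achieved − target| = 0 ≤ 589/135000 ✓

N1=19 N2=15 N3=31 N4=90 achieved=589/1350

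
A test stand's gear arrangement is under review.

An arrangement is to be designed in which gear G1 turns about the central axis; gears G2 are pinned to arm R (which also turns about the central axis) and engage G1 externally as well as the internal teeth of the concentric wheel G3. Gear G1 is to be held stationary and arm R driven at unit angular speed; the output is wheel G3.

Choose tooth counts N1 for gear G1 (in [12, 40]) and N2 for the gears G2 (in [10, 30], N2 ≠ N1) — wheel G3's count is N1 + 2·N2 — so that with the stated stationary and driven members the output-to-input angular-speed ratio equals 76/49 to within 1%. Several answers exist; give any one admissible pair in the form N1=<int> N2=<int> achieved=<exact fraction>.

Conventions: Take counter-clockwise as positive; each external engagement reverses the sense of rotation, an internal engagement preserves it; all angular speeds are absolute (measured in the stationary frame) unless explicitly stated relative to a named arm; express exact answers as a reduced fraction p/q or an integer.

topology: planetary set — design target 76/49, arm = carrier (Willis)
Willis with ω_sun = 0: ω_ring/ω_arm = (N1+N3)/N3; set equal to 76/49  ⇒  N3/N1 = 1/(76/49 − 1) = 49/27
N3 = N1 + 2·N2  ⇒  N2/N1 = (N3/N1 − 1)/2 = (49/27 − 1)/2 = 11/27
smallest multiple with N1 ≥ 12 and N2 ≥ 10: k = 1  ⇒  N1 = 1·27 = 27, N2 = 1·11 = 11 (N1 ≤ 40, N2 ≤ 30, N2 ≠ N1 ✓), N3 = 27 + 2·11 = 49
check: (N1+N3)/N3 with N1 = 27, N3 = 49 gives 76/49; |achieved − target| = 0 ≤ 19/1225 ✓

N1=27 N2=11 achieved=76/49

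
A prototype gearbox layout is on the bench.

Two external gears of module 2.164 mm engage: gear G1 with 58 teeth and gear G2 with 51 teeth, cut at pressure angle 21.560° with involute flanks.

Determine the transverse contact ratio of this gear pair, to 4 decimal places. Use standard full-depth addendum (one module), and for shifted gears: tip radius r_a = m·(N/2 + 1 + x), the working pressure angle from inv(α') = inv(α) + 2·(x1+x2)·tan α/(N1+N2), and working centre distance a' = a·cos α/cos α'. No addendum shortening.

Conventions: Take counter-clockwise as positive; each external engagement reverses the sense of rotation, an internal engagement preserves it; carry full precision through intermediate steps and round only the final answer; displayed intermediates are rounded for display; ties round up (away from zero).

recognized (one external pair, fixed centres): single-mesh tooth geometry, m = 2.164, N1 = 58, N2 = 51
base radii: r_b1 = 58.365167, r_b2 = 51.321095
tip radii: r_a1 = 64.920000, r_a2 = 57.346000
no profile shift: α' = α, a' = a
action lengths: √(r_a1²−r_b1²) = 28.427340, √(r_a2²−r_b2²) = 25.587280
base pitch p_b = π·m·cos α = 6.322744
CR = (28.427340 + 25.587280 − 117.938000·sin 21.56000°)/6.322744 = 1.688398
contact ratio ≈ 1.6884

1.6884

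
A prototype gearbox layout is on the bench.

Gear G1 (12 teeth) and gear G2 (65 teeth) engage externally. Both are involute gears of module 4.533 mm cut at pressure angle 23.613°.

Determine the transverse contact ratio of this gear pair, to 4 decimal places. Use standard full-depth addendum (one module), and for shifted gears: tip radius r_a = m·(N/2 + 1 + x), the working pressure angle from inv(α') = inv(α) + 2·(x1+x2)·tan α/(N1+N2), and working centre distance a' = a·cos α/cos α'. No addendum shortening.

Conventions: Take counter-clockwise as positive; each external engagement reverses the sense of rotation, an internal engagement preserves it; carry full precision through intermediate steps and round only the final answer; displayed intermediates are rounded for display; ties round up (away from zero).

1.4788

single-mesh involute tooth geometry (12T engaging 65T at module 4.533)
base radii: r_b1 = 24.920762, r_b2 = 134.987463
tip radii: r_a1 = 31.731000, r_a2 = 151.855500
no profile shift: α' = α, a' = a
action lengths: √(r_a1²−r_b1²) = 19.642097, √(r_a2²−r_b2²) = 69.559168
base pitch p_b = π·m·cos α = 13.048481
CR = (19.642097 + 69.559168 − 174.520500·sin 23.61300°)/13.048481 = 1.478783
contact ratio ≈ 1.4788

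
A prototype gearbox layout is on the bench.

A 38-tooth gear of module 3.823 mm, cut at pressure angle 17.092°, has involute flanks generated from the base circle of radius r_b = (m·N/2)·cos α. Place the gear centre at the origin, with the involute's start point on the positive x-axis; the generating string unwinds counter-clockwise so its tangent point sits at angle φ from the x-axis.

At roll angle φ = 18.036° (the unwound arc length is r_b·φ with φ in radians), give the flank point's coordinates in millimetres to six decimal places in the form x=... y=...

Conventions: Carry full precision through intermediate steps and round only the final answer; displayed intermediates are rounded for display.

x=72.784069 y=0.714763

topology: single-mesh involute geometry — m = 3.823, N = 38
pitch radius r_p = m·N/2 = 3.823·38/2 = 72.637000
base radius r_b = r_p·cos α = 72.637000·cos 17.092° = 69.428919
roll angle φ = 18.036° = 0.31478758 rad
x = r_b·(cos φ + φ·sin φ) = 72.784069
y = r_b·(sin φ − φ·cos φ) = 0.714763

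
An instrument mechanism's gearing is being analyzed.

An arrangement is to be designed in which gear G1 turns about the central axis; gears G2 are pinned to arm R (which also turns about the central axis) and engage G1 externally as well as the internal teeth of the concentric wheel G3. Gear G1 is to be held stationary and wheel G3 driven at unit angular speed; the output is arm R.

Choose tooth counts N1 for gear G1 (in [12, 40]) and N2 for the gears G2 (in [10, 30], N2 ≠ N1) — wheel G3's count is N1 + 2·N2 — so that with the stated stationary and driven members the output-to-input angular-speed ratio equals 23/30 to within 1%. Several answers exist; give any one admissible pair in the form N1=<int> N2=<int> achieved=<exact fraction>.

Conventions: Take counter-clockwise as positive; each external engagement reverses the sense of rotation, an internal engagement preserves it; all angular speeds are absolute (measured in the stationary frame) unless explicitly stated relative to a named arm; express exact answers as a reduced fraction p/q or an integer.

class = planetary set [ratio 23/30 wanted; Willis about the carrier]
Willis with ω_sun = 0: ω_arm/ω_ring = N3/(N1+N3); set equal to 23/30  ⇒  N3/N1 = (23/30)/(1 − 23/30) = 23/7
N3 = N1 + 2·N2  ⇒  N2/N1 = (N3/N1 − 1)/2 = (23/7 − 1)/2 = 8/7
smallest multiple with N1 ≥ 12 and N2 ≥ 10: k = 2  ⇒  N1 = 2·7 = 14, N2 = 2·8 = 16 (N1 ≤ 40, N2 ≤ 30, N2 ≠ N1 ✓), N3 = 14 + 2·16 = 46
check: N3/(N1+N3) with N1 = 14, N3 = 46 gives 23/30; |achieved − target| = 0 ≤ 23/3000 ✓

N1=14 N2=16 achieved=23/30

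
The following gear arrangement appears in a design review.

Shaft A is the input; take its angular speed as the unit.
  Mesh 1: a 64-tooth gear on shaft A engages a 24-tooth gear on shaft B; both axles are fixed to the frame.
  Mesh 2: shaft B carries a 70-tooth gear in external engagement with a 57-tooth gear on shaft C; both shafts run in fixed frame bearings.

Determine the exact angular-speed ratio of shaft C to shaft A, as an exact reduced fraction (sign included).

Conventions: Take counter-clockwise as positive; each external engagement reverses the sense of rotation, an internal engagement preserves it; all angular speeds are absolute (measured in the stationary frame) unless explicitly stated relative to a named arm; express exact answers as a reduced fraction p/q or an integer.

class = fixed-axis compound train [2 meshes; 2 ratios multiply, 2 sense flips]
mesh 1 [64T→24T]: running ratio 8/3, sense −
mesh 2 [70T→57T]: running ratio 560/171, sense +
ω_out/ω_in = 560/171

560/171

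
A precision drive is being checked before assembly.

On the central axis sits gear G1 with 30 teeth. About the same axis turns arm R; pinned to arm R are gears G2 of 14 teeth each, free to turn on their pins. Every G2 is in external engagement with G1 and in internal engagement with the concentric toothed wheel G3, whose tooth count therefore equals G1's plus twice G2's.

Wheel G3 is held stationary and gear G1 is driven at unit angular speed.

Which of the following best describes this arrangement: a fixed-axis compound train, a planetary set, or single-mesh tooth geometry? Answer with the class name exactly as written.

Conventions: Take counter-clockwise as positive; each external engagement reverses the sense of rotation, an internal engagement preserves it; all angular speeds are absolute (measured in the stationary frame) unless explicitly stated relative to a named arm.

topology: planetary set — G1 30T / G2 14T / G3 58T, arm = carrier (Willis)
classification: planetary set

planetary set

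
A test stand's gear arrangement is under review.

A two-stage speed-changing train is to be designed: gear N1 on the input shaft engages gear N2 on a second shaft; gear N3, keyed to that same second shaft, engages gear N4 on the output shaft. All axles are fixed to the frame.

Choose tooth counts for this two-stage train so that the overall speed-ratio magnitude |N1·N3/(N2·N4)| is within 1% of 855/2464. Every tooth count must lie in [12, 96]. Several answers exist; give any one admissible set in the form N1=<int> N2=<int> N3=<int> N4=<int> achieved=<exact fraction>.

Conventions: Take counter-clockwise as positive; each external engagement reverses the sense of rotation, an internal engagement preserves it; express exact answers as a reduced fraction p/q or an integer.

N1=15 N2=28 N3=57 N4=88 achieved=855/2464

topology: fixed-axis compound train — 2 stages, target 855/2464
target = 855/2464 in lowest terms: an exact hit needs N1·N3 = k·855 and N2·N4 = k·2464 for one integer k, every count in [12, 96]; additionally prefer no 1:1 stage (N1 ≠ N2, N3 ≠ N4)
k = 1: N1·N3 = 855 = 15·57, N2·N4 = 2464 = 28·88
achieved = 15·57/(28·88) = 855/2464; |achieved − target| = 0 ≤ 171/49280 ✓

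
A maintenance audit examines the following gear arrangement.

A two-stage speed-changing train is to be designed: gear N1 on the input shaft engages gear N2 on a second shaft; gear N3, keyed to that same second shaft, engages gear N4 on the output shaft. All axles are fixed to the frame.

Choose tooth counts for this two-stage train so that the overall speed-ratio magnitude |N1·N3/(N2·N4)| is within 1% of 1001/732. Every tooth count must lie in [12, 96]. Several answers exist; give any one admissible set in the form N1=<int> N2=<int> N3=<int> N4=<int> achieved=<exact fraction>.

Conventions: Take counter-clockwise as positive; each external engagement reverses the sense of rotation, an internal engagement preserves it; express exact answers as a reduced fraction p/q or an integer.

design class (target 1001/732): fixed-axis compound train
target = 1001/732 in lowest terms: an exact hit needs N1·N3 = k·1001 and N2·N4 = k·732 for one integer k, every count in [12, 96]; additionally prefer no 1:1 stage (N1 ≠ N2, N3 ≠ N4)
k = 1: N1·N3 = 1001 = 13·77, N2·N4 = 732 = 12·61
achieved = 13·77/(12·61) = 1001/732; |achieved − target| = 0 ≤ 1001/73200 ✓

N1=13 N2=12 N3=77 N4=61 achieved=1001/732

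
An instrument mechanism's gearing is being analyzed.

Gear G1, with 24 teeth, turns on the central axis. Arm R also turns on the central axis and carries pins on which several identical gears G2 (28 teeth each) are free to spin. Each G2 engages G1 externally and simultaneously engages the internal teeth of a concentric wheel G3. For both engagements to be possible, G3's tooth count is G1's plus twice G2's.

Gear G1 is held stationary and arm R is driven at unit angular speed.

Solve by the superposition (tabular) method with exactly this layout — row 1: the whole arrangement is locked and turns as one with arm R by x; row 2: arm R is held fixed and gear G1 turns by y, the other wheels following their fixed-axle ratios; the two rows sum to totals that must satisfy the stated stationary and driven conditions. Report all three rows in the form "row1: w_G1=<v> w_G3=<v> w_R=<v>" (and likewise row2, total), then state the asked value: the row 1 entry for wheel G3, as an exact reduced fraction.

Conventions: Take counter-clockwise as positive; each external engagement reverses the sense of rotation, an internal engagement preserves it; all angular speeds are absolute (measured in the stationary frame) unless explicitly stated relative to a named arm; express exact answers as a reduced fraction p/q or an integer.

planetary set (24T centre, 28T on arm, 80T internal) — Willis relation
superposition row 1 [locked train]: every member turns x
row 2: sun turns y, ring = −(24/80)·y, arm 0
boundary: total ω_sun = x + y = 0 and total ω_arm = x = 1  ⇒  y = -1, x = 1
row 2 ring = −(24/80)·(-1) = 3/10
totals (row 1 + row 2): sun 1 + (-1) = 0, ring 1 + 3/10 = 13/10, arm 1 + 0 = 1
asked cell (row1, ring) = 1

row1: w_G1=1 w_G3=1 w_R=1
row2: w_G1=-1 w_G3=3/10 w_R=0
total: w_G1=0 w_G3=13/10 w_R=1
asked value: 1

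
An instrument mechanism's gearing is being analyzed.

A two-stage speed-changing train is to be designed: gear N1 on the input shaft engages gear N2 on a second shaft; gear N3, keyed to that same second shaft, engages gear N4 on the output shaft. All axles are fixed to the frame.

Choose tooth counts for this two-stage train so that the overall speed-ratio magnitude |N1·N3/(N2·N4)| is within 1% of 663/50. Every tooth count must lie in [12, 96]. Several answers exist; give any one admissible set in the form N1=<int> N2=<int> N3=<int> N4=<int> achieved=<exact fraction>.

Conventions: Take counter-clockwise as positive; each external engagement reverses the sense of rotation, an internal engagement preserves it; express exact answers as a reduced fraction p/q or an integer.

class = fixed-axis compound train [2-stage, 663/50 wanted]
target = 663/50 in lowest terms: an exact hit needs N1·N3 = k·663 and N2·N4 = k·50 for one integer k, every count in [12, 96]; additionally prefer no 1:1 stage (N1 ≠ N2, N3 ≠ N4)
k = 1…5: no 1:1-free in-range split of k·663 and k·50 into factor pairs; take k = 6
k = 6: N1·N3 = 3978 = 51·78, N2·N4 = 300 = 12·25
achieved = 51·78/(12·25) = 663/50; |achieved − target| = 0 ≤ 663/5000 ✓

N1=51 N2=12 N3=78 N4=25 achieved=663/50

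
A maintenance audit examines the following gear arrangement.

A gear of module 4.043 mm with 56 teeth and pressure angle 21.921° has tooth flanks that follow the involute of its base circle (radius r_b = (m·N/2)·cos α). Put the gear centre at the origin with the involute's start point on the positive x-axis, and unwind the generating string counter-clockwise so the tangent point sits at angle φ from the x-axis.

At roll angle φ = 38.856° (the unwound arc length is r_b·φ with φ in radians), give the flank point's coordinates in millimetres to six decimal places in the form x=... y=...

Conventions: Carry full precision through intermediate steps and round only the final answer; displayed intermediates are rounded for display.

single-mesh involute tooth geometry (56T wheel at module 4.043)
pitch radius r_p = m·N/2 = 4.043·56/2 = 113.204000
base radius r_b = r_p·cos α = 113.204000·cos 21.921° = 105.019292
roll angle φ = 38.856° = 0.67816513 rad
x = r_b·(cos φ + φ·sin φ) = 126.462382
y = r_b·(sin φ − φ·cos φ) = 10.424317

x=126.462382 y=10.424317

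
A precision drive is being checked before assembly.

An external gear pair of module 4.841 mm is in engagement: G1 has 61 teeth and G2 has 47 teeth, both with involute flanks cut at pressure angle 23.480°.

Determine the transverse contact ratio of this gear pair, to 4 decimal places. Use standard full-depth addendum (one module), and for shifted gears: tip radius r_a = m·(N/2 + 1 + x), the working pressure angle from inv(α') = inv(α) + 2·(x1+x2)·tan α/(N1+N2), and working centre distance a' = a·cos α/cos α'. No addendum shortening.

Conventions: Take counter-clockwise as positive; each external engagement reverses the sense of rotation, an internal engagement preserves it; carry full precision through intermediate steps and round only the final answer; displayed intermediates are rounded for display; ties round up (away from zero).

recognized (one external pair, fixed centres): single-mesh tooth geometry, m = 4.841, N1 = 61, N2 = 47
base radii: r_b1 = 135.424922, r_b2 = 104.343792
tip radii: r_a1 = 152.491500, r_a2 = 118.604500
no profile shift: α' = α, a' = a
action lengths: √(r_a1²−r_b1²) = 70.098132, √(r_a2²−r_b2²) = 56.386173
base pitch p_b = π·m·cos α = 13.949178
CR = (70.098132 + 56.386173 − 261.414000·sin 23.48000°)/13.949178 = 1.600768
contact ratio ≈ 1.6008

1.6008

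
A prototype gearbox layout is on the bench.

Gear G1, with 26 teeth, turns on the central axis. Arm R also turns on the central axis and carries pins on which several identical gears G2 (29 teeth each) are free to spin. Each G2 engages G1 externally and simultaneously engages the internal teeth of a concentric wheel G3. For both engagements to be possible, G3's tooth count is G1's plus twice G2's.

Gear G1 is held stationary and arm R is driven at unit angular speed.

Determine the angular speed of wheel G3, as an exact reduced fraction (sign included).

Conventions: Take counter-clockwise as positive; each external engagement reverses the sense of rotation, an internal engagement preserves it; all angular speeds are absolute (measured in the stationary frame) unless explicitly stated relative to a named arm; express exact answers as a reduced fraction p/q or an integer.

55/42

class = planetary set [G3 = 26+2·29 = 84; Willis about the carrier]
ring teeth: 26 + 2·29 = 84
26(ω_sun−ω_arm) = −84(ω_ring−ω_arm),  ω_sun = 0, ω_arm = 1
ω_ring = 1 − (26/84)(0−1) = 55/42
exact speed ratio = 55/42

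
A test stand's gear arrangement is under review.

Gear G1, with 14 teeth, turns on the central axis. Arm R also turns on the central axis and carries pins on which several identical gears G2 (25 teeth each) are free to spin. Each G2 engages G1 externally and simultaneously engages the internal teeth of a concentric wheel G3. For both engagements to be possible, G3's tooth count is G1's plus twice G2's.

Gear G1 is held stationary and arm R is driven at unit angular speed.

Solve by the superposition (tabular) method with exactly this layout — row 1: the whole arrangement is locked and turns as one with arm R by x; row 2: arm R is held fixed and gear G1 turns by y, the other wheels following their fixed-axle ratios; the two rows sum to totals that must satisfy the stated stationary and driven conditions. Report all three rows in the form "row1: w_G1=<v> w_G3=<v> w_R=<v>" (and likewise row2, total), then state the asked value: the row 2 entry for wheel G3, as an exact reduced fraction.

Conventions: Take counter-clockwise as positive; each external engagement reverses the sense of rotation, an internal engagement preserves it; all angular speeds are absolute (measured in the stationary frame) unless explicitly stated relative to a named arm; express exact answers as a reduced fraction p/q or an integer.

recognized (axles ride arm R): planetary set, 14/25/64 teeth
row 1 (train locked, turned with arm): all members turn x
row 2: sun turns y, ring = −(14/64)·y, arm 0
boundary: total ω_sun = x + y = 0 and total ω_arm = x = 1  ⇒  y = -1, x = 1
row 2 ring = −(14/64)·(-1) = 7/32
totals (row 1 + row 2): sun 1 + (-1) = 0, ring 1 + 7/32 = 39/32, arm 1 + 0 = 1
asked cell (row2, ring) = 7/32

row1: w_G1=1 w_G3=1 w_R=1
row2: w_G1=-1 w_G3=7/32 w_R=0
total: w_G1=0 w_G3=39/32 w_R=1
asked value: 7/32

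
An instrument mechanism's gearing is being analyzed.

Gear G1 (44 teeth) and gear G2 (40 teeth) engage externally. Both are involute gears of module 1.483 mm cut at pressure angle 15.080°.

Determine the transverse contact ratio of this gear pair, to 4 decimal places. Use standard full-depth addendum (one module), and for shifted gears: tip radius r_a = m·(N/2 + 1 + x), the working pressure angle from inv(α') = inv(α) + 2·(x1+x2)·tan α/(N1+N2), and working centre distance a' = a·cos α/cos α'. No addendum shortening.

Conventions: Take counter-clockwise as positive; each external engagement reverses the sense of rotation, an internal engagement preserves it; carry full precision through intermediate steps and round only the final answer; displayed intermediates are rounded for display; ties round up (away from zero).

class = single-mesh tooth geometry [involute pair 44T × 40T, m = 1.483]
base radii: r_b1 = 31.502475, r_b2 = 28.638614
tip radii: r_a1 = 34.109000, r_a2 = 31.143000
no profile shift: α' = α, a' = a
action lengths: √(r_a1²−r_b1²) = 13.077383, √(r_a2²−r_b2²) = 12.235860
base pitch p_b = π·m·cos α = 4.498543
CR = (13.077383 + 12.235860 − 62.286000·sin 15.08000°)/4.498543 = 2.024756
contact ratio ≈ 2.0248

2.0248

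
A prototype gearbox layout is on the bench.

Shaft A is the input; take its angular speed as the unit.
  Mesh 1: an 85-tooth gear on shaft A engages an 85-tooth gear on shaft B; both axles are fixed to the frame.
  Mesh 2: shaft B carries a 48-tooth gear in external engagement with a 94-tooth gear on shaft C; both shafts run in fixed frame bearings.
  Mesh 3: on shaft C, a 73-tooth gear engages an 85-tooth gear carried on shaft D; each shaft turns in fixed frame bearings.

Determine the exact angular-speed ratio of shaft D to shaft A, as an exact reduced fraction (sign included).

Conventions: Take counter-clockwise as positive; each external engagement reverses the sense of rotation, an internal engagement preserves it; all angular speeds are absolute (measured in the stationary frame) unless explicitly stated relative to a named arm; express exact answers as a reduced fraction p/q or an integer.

-1752/3995

class = fixed-axis compound train [3 meshes; 3 ratios multiply, 3 sense flips]
mesh 1 [85T→85T]: running ratio 1, sense −
mesh 2 [48T→94T]: running ratio 24/47, sense +
mesh 3 [73T→85T]: running ratio 1752/3995, sense −
ω_out/ω_in = -1752/3995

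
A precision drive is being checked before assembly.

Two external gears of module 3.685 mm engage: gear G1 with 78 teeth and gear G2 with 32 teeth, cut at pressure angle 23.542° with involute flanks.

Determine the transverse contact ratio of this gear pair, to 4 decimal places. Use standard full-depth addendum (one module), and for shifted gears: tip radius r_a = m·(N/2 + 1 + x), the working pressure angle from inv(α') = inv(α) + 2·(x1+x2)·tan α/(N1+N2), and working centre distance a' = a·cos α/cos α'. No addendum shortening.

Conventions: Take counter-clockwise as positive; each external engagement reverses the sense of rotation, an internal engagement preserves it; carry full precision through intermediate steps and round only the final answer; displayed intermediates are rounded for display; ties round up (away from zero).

1.5832

recognized (one external pair, fixed centres): single-mesh tooth geometry, m = 3.685, N1 = 78, N2 = 32
base radii: r_b1 = 131.753246, r_b2 = 54.052614
tip radii: r_a1 = 147.400000, r_a2 = 62.645000
no profile shift: α' = α, a' = a
action lengths: √(r_a1²−r_b1²) = 66.089653, √(r_a2²−r_b2²) = 31.665612
base pitch p_b = π·m·cos α = 10.613206
CR = (66.089653 + 31.665612 − 202.675000·sin 23.54200°)/10.613206 = 1.583176
contact ratio ≈ 1.5832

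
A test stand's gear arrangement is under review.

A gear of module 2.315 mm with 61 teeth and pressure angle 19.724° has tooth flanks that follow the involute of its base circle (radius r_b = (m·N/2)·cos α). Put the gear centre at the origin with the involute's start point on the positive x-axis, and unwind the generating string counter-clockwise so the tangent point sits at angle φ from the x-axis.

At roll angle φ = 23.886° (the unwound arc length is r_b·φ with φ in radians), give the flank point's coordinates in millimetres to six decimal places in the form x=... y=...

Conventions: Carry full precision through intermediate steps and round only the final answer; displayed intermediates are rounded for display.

x=71.992061 y=1.577491

single-mesh involute tooth geometry (61T wheel at module 2.315)
pitch radius r_p = m·N/2 = 2.315·61/2 = 70.607500
base radius r_b = r_p·cos α = 70.607500·cos 19.724° = 66.464906
roll angle φ = 23.886° = 0.41688935 rad
x = r_b·(cos φ + φ·sin φ) = 71.992061
y = r_b·(sin φ − φ·cos φ) = 1.577491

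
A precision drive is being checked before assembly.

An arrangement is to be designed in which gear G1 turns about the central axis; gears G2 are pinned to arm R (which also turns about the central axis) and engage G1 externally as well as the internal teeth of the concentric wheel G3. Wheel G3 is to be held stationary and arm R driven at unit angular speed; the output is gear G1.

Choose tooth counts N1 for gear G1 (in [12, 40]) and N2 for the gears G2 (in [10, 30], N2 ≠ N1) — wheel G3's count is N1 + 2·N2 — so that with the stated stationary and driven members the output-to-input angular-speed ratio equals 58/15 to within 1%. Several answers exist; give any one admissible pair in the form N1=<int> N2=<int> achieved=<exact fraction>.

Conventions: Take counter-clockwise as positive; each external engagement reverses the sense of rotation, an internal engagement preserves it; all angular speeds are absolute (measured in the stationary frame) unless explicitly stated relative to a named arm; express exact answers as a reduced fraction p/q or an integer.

N1=15 N2=14 achieved=58/15

topology: planetary set — design target 58/15, arm = carrier (Willis)
Willis with ω_ring = 0: ω_sun/ω_arm = (N1+N3)/N1; set equal to 58/15  ⇒  N3/N1 = 58/15 − 1 = 43/15
N3 = N1 + 2·N2  ⇒  N2/N1 = (N3/N1 − 1)/2 = (43/15 − 1)/2 = 14/15
smallest multiple with N1 ≥ 12 and N2 ≥ 10: k = 1  ⇒  N1 = 1·15 = 15, N2 = 1·14 = 14 (N1 ≤ 40, N2 ≤ 30, N2 ≠ N1 ✓), N3 = 15 + 2·14 = 43
check: (N1+N3)/N1 with N1 = 15, N3 = 43 gives 58/15; |achieved − target| = 0 ≤ 29/750 ✓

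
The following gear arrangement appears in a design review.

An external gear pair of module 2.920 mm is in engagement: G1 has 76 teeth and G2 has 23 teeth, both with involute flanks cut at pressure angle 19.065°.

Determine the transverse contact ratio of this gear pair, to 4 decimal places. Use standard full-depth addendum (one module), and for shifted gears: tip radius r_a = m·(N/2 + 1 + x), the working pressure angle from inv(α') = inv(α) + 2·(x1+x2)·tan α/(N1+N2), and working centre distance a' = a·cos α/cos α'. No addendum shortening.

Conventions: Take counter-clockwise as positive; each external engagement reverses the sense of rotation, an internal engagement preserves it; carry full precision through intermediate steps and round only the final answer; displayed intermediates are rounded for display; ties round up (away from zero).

1.7531

single-mesh involute tooth geometry (76T engaging 23T at module 2.920)
base radii: r_b1 = 104.873691, r_b2 = 31.738091
tip radii: r_a1 = 113.880000, r_a2 = 36.500000
no profile shift: α' = α, a' = a
action lengths: √(r_a1²−r_b1²) = 44.386522, √(r_a2²−r_b2²) = 18.026192
base pitch p_b = π·m·cos α = 8.670274
CR = (44.386522 + 18.026192 − 144.540000·sin 19.06500°)/8.670274 = 1.753126
contact ratio ≈ 1.7531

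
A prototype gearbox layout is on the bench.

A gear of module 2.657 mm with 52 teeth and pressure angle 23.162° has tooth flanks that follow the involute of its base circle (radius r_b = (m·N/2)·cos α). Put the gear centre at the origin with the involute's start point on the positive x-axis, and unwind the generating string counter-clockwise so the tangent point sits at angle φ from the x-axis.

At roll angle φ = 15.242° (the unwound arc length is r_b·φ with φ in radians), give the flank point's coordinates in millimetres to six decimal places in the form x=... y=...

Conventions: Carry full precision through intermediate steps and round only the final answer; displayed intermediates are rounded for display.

x=65.721517 y=0.395756

recognized (one wheel, involute flank): single-mesh tooth geometry, m = 2.657, N = 52
pitch radius r_p = m·N/2 = 2.657·52/2 = 69.082000
base radius r_b = r_p·cos α = 69.082000·cos 23.162° = 63.513743
roll angle φ = 15.242° = 0.26602308 rad
x = r_b·(cos φ + φ·sin φ) = 65.721517
y = r_b·(sin φ − φ·cos φ) = 0.395756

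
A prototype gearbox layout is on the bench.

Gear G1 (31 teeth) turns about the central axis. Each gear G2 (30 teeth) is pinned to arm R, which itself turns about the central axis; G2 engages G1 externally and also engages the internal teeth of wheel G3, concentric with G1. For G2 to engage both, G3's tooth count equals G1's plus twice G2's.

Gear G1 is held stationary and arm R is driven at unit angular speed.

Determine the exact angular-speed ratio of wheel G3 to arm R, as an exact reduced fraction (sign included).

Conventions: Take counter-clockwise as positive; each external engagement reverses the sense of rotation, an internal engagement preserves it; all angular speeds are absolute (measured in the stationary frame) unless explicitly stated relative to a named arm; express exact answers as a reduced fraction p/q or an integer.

topology: planetary set — G1 31T / G2 30T / G3 91T, arm = carrier (Willis)
ring teeth: 31 + 2·30 = 91
31(ω_sun−ω_arm) = −91(ω_ring−ω_arm),  ω_sun = 0, ω_arm = 1
ω_ring = 1 − (31/91)(0−1) = 122/91
ω_out/ω_in = 122/91

122/91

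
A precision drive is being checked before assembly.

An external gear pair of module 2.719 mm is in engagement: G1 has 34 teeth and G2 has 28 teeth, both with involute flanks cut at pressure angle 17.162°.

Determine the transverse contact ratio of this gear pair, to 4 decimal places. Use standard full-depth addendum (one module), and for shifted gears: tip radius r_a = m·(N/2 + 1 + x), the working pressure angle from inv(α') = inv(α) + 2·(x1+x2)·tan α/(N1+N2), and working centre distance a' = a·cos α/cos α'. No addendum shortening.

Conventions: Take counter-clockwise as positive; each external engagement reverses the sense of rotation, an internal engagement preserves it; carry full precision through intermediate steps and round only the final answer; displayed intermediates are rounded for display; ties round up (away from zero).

1.7978

topology: single-mesh involute geometry — m = 2.719, 34T/28T pair
base radii: r_b1 = 44.164887, r_b2 = 36.371084
tip radii: r_a1 = 48.942000, r_a2 = 40.785000
no profile shift: α' = α, a' = a
action lengths: √(r_a1²−r_b1²) = 21.089858, √(r_a2²−r_b2²) = 18.454281
base pitch p_b = π·m·cos α = 8.161652
CR = (21.089858 + 18.454281 − 84.289000·sin 17.16200°)/8.161652 = 1.797750
contact ratio ≈ 1.7978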